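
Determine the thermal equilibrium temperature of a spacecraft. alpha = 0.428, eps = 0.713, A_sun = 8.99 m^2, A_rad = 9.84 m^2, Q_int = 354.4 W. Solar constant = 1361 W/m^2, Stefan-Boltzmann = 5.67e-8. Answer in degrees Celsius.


Numerator = alpha*S*A_sun + Q_int = 0.428*1361*8.99 + 354.4 = 5591.1469 W
Denominator = eps*sigma*A_rad = 0.713*5.67e-8*9.84 = 3.9780266e-07 W/K^4
T^4 = 1.4055077e+10 K^4
T = 344.3169 K = 71.1669 C

71.1669 degrees Celsius


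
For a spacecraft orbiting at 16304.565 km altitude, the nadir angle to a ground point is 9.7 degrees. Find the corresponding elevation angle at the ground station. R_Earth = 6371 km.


r = R_E + alt = 22675.5650 km
Law of sines in the satellite / Earth-center / ground-point triangle:
  sin(nadir)/R_E = sin(90 + el)/r  =>  cos(el) = (r/R_E)*sin(nadir)
cos(el) = (22675.5650 / 6371.0000) * sin(9.7 deg) = 0.5996848
el = arccos(0.5996848) = 53.1527 deg
(Earth-central angle = 90 - nadir - el = 27.1473 deg)

53.1527 degrees


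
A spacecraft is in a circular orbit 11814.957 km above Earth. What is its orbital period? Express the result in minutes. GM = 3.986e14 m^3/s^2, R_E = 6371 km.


r = 18185.9570 km = 1.8185957e+07 m
T = 2*pi*sqrt(r^3/mu) = 2*pi*sqrt(6.014624e+21 / 3.986e14)
T = 24407.0596 s = 406.7843 min

406.7843 minutes


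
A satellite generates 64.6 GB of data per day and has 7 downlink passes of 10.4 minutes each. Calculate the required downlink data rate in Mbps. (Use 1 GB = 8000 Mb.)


total contact time = 7 * 10.4 * 60 = 4368.0000 s
data = 64.6 GB = 516800.0000 Mb
rate = 516800.0000 / 4368.0000 = 118.3150 Mbps

118.3150 Mbps


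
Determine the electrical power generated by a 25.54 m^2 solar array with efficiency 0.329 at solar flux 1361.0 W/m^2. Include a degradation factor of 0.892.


P = area * eta * S * degradation
P = 25.54 * 0.329 * 1361.0 * 0.892
P = 10200.9301 W

10200.9301 W


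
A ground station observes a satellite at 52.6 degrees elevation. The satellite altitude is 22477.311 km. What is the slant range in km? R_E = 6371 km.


h = 22477.311 km, el = 52.6 deg
d = -R_E*sin(el) + sqrt((R_E*sin(el))^2 + 2*R_E*h + h^2)
d = -6371.0000*sin(0.9180432) + sqrt((6371.0000*0.7944146)^2 + 2*6371.0000*22477.311 + 22477.311^2)
d = 23526.3921 km

23526.3921 km


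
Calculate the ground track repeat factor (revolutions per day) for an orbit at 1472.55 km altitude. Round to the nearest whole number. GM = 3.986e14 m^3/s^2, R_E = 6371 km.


r = 7.84355e+06 m
T = 2*pi*sqrt(r^3/mu) = 6913.2176 s = 115.2203 min
revs/day = 1440 / 115.2203 = 12.4978
Rounded: 12 revolutions per day

12 revolutions per day


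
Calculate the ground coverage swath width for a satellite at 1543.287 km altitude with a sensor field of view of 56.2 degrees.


FOV = 56.2 deg = 0.980875 rad
swath = 2 * alt * tan(FOV/2) = 2 * 1543.287 * tan(0.4904375)
swath = 2 * 1543.287 * 0.5339503
swath = 1648.0770 km

1648.0770 km


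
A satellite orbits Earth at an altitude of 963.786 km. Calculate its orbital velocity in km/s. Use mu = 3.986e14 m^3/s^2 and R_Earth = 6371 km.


r = R_E + alt = 6371.0 + 963.786 = 7334.7860 km = 7.334786e+06 m
v = sqrt(mu/r) = sqrt(3.986e14 / 7.334786e+06) = 7371.8234 m/s = 7.3718 km/s

7.3718 km/s


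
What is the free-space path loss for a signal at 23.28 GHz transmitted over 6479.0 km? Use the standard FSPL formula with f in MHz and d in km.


f = 23.28 GHz = 23280.0000 MHz
d = 6479.0 km
FSPL = 32.44 + 20*log10(23280.0000) + 20*log10(6479.0)
FSPL = 32.44 + 87.3397 + 76.2302
FSPL = 196.0098 dB

196.0098 dB


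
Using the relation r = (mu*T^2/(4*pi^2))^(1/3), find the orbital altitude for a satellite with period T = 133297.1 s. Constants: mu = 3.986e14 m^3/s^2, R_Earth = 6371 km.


T = 133297.1 s
r = (mu*T^2/(4*pi^2))^(1/3) = (3.986e14 * 133297.1^2 / (4*pi^2))^(1/3)
r = 5.6399206e+07 m = 56399.2056 km
alt = r - R_E = 56399.2056 - 6371 = 50028.2056 km

50028.2056 km


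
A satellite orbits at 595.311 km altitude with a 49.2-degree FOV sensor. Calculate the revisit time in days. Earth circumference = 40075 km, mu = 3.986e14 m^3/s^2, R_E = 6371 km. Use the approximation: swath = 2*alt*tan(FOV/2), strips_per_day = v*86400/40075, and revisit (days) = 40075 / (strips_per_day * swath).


swath = 2*595.311*tan(0.429351) = 545.1093 km
v = sqrt(mu/r) = 7564.2734 m/s = 7.5643 km/s
strips/day = v*86400/40075 = 7.5643*86400/40075 = 16.3083
coverage/day = strips * swath = 16.3083 * 545.1093 = 8889.7803 km
revisit = 40075 / 8889.7803 = 4.5080 days

4.5080 days


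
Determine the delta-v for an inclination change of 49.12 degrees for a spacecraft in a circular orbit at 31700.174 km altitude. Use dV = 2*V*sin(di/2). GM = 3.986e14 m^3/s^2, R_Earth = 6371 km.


r = 38071.1740 km = 3.8071174e+07 m
V = sqrt(mu/r) = 3235.7169 m/s
di = 49.12 deg = 0.8573057 rad
dV = 2*V*sin(di/2) = 2*3235.7169*sin(0.4286529)
dV = 2689.8251 m/s = 2.6898 km/s

2.6898 km/s


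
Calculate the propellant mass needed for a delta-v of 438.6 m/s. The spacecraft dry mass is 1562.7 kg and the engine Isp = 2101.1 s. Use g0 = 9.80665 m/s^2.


ve = Isp * g0 = 2101.1 * 9.80665 = 20604.752315 m/s
mass ratio = exp(dv/ve) = exp(438.6/20604.752315) = 1.02151452
m_prop = m_dry * (mr - 1) = 1562.7 * (1.02151452 - 1)
m_prop = 33.6207 kg

33.6207 kg


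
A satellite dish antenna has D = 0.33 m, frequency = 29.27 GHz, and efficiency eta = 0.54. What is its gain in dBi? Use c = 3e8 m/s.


lambda = c/f = 3e8 / 2.927e+10 = 0.0102494 m
G = eta*(pi*D/lambda)^2 = 0.54*(pi*0.33/0.0102494)^2
G = 5524.8987 (linear)
G = 10*log10(5524.8987) = 37.4232 dBi

37.4232 dBi


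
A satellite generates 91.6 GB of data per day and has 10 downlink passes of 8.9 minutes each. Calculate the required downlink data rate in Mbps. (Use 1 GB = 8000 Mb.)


total contact time = 10 * 8.9 * 60 = 5340.0000 s
data = 91.6 GB = 732800.0000 Mb
rate = 732800.0000 / 5340.0000 = 137.2285 Mbps

137.2285 Mbps


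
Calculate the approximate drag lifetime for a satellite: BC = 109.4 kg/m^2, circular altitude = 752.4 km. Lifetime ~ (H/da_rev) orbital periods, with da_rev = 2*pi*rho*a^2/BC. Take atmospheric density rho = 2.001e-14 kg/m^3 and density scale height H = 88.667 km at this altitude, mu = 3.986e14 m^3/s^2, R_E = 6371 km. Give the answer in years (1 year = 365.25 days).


a = R_E + alt = 7123.4000 km = 7.1234e+06 m
da_rev = 2*pi*rho*a^2/BC = 2*pi*2.001e-14*(7.1234e+06)^2/109.4 = 0.0583155396 m per revolution
N = H/da_rev = 88667.0000 m / 0.0583155396 m = 1.5204695e+06 revolutions
P = 2*pi*sqrt(a^3/mu) = 5983.3198 s
lifetime = N*P = 1.5204695e+06 * 5983.3198 = 9.0974554e+09 s = 105294.6226 days
years = 105294.6226 / 365.25 = 288.2810 years

288.2810 years


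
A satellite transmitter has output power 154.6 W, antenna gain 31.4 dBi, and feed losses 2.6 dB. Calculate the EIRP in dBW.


Pt = 154.6 W = 21.8921 dBW
EIRP = Pt_dBW + Gt - losses = 21.8921 + 31.4 - 2.6 = 50.6921 dBW

50.6921 dBW


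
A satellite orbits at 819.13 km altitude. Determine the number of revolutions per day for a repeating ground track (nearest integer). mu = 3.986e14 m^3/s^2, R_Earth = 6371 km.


r = 7.19013e+06 m
T = 2*pi*sqrt(r^3/mu) = 6067.5915 s = 101.1265 min
revs/day = 1440 / 101.1265 = 14.2396
Rounded: 14 revolutions per day

14 revolutions per day


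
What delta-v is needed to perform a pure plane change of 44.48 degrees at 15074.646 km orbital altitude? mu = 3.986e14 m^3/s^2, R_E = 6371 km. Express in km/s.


r = 21445.6460 km = 2.1445646e+07 m
V = sqrt(mu/r) = 4311.2090 m/s
di = 44.48 deg = 0.7763225 rad
dV = 2*V*sin(di/2) = 2*4311.2090*sin(0.3881612)
dV = 3263.4738 m/s = 3.2635 km/s

3.2635 km/s


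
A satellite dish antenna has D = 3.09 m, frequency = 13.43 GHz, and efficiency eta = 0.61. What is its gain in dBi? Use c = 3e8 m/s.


lambda = c/f = 3e8 / 1.343e+10 = 0.02233805 m
G = eta*(pi*D/lambda)^2 = 0.61*(pi*3.09/0.02233805)^2
G = 115200.9486 (linear)
G = 10*log10(115200.9486) = 50.6146 dBi

50.6146 dBi


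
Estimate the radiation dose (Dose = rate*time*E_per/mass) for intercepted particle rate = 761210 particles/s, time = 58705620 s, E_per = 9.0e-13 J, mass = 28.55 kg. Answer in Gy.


Total energy deposited = rate * time * E_per
  = 761210 * 58705620 * 9.0e-13 = 40.2186 J
Dose = E_total / mass = 40.2186 / 28.55
Dose = 1.4087 Gy

1.4087 Gy


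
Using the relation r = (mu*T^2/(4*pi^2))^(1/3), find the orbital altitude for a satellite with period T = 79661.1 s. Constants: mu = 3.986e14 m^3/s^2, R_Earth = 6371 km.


T = 79661.1 s
r = (mu*T^2/(4*pi^2))^(1/3) = (3.986e14 * 79661.1^2 / (4*pi^2))^(1/3)
r = 4.0015052e+07 m = 40015.0520 km
alt = r - R_E = 40015.0520 - 6371 = 33644.0520 km

33644.0520 km


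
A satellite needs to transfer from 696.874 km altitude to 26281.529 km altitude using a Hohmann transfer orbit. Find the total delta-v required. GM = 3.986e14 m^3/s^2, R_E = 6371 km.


r1 = 7067.8740 km = 7.067874e+06 m
r2 = 32652.5290 km = 3.2652529e+07 m
dv1 = sqrt(mu/r1)*(sqrt(2*r2/(r1+r2)) - 1) = 2119.4852 m/s
dv2 = sqrt(mu/r2)*(1 - sqrt(2*r1/(r1+r2))) = 1409.5857 m/s
total dv = |dv1| + |dv2| = 2119.4852 + 1409.5857 = 3529.0709 m/s = 3.5291 km/s

3.5291 km/s


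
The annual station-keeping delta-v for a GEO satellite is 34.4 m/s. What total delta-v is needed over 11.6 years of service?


dV = rate * years = 34.4 * 11.6
dV = 399.0400 m/s

399.0400 m/s


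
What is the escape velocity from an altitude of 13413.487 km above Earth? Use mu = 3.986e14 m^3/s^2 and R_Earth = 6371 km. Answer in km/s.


r = 6371.0 + 13413.487 = 19784.4870 km = 1.9784487e+07 m
v_esc = sqrt(2*mu/r) = sqrt(2*3.986e14 / 1.9784487e+07)
v_esc = 6347.7710 m/s = 6.3478 km/s

6.3478 km/s


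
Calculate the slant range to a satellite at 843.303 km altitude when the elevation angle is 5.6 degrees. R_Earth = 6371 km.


h = 843.303 km, el = 5.6 deg
d = -R_E*sin(el) + sqrt((R_E*sin(el))^2 + 2*R_E*h + h^2)
d = -6371.0000*sin(0.09773844) + sqrt((6371.0000*0.0975829)^2 + 2*6371.0000*843.303 + 843.303^2)
d = 2819.6709 km

2819.6709 km


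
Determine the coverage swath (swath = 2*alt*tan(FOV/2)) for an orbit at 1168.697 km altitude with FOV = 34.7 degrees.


FOV = 34.7 deg = 0.6056293 rad
swath = 2 * alt * tan(FOV/2) = 2 * 1168.697 * tan(0.3028146)
swath = 2 * 1168.697 * 0.3124229
swath = 730.2554 km

730.2554 km


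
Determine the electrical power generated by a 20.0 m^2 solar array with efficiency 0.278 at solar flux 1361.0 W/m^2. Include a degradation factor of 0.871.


P = area * eta * S * degradation
P = 20.0 * 0.278 * 1361.0 * 0.871
P = 6590.9964 W

6590.9964 W


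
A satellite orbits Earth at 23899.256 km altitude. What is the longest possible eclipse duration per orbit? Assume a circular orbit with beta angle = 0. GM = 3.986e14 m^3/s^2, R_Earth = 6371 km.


r = 30270.2560 km
T = 873.5426 min
Eclipse fraction = arcsin(R_E/r)/pi = arcsin(6371.0000/30270.2560)/pi
= arcsin(0.2104706)/pi = 0.06749963
Eclipse duration = 0.06749963 * 873.5426 = 58.9638 min

58.9638 minutes


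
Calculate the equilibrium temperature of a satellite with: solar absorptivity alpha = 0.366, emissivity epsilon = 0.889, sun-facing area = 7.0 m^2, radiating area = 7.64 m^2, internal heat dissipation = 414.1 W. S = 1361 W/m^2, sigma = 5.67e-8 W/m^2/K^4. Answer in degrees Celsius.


Numerator = alpha*S*A_sun + Q_int = 0.366*1361*7.0 + 414.1 = 3900.9820 W
Denominator = eps*sigma*A_rad = 0.889*5.67e-8*7.64 = 3.8510413e-07 W/K^4
T^4 = 1.0129681e+10 K^4
T = 317.2480 K = 44.0980 C

44.0980 degrees Celsius


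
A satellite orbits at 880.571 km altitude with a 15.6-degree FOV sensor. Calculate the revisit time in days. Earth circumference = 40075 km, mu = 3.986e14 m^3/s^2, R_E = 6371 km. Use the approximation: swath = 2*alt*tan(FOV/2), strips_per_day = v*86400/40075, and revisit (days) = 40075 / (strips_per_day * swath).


swath = 2*880.571*tan(0.1361357) = 241.2464 km
v = sqrt(mu/r) = 7414.0002 m/s = 7.4140 km/s
strips/day = v*86400/40075 = 7.4140*86400/40075 = 15.9843
coverage/day = strips * swath = 15.9843 * 241.2464 = 3856.1483 km
revisit = 40075 / 3856.1483 = 10.3925 days

10.3925 days


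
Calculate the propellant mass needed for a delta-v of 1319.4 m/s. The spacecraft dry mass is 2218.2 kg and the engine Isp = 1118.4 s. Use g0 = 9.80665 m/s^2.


ve = Isp * g0 = 1118.4 * 9.80665 = 10967.757360 m/s
mass ratio = exp(dv/ve) = exp(1319.4/10967.757360) = 1.12783297
m_prop = m_dry * (mr - 1) = 2218.2 * (1.12783297 - 1)
m_prop = 283.5591 kg

283.5591 kg


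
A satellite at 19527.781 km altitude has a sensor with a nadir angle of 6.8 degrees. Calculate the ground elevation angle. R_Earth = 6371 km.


r = R_E + alt = 25898.7810 km
Law of sines in the satellite / Earth-center / ground-point triangle:
  sin(nadir)/R_E = sin(90 + el)/r  =>  cos(el) = (r/R_E)*sin(nadir)
cos(el) = (25898.7810 / 6371.0000) * sin(6.8 deg) = 0.4813245
el = arccos(0.4813245) = 61.2281 deg
(Earth-central angle = 90 - nadir - el = 21.9719 deg)

61.2281 degrees


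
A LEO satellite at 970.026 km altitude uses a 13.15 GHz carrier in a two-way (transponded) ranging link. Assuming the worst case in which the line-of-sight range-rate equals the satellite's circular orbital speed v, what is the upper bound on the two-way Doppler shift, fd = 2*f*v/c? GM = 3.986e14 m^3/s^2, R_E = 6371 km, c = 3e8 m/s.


r = 7.341026e+06 m
v = sqrt(mu/r) = 7368.6897 m/s (worst-case radial velocity)
f = 13.15 GHz = 1.315e+10 Hz
fd = 2*f*v/c = 2*1.315e+10*7368.6897/3.0e+08
fd = 645988.4601 Hz

645988.4601 Hz


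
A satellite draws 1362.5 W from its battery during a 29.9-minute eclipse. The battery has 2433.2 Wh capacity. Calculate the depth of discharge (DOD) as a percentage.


E_used = P * t / 60 = 1362.5 * 29.9 / 60 = 678.9792 Wh
DOD = E_used / E_total * 100 = 678.9792 / 2433.2 * 100
DOD = 27.9048 %

27.9048 %


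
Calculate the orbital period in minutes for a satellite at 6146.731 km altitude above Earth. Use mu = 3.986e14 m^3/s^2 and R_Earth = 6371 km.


r = 12517.7310 km = 1.2517731e+07 m
T = 2*pi*sqrt(r^3/mu) = 2*pi*sqrt(1.9614482e+21 / 3.986e14)
T = 13937.9738 s = 232.2996 min

232.2996 minutes


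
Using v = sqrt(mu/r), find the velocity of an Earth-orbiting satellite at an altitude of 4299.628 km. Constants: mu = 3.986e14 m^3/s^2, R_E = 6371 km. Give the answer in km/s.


r = R_E + alt = 6371.0 + 4299.628 = 10670.6280 km = 1.0670628e+07 m
v = sqrt(mu/r) = sqrt(3.986e14 / 1.0670628e+07) = 6111.8637 m/s = 6.1119 km/s

6.1119 km/s


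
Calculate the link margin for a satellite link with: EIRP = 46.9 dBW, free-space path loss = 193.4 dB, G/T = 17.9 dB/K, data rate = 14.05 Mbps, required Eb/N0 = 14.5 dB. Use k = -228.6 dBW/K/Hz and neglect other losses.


C/N0 = EIRP - FSPL + G/T - k = 46.9 - 193.4 + 17.9 - (-228.6)
C/N0 = 100.0000 dB-Hz
R_b = 14.05 Mbps = 1.405e+07 bps -> 10*log10(R_b) = 71.4768 dB-Hz
Eb/N0 = C/N0 - 10*log10(R_b) = 100.0000 - 71.4768 = 28.5232 dB
Margin = Eb/N0 - Eb/N0_req = 28.5232 - 14.5 = 14.0232 dB (link closes)

14.0232 dB


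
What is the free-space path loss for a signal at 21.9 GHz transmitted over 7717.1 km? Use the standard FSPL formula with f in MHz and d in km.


f = 21.9 GHz = 21900.0000 MHz
d = 7717.1 km
FSPL = 32.44 + 20*log10(21900.0000) + 20*log10(7717.1)
FSPL = 32.44 + 86.8089 + 77.7491
FSPL = 196.9980 dB

196.9980 dB


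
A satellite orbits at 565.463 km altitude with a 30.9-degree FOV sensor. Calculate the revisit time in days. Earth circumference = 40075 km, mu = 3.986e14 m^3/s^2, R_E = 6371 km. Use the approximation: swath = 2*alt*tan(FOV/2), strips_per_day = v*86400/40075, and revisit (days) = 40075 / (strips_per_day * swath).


swath = 2*565.463*tan(0.2696534) = 312.5710 km
v = sqrt(mu/r) = 7580.5307 m/s = 7.5805 km/s
strips/day = v*86400/40075 = 7.5805*86400/40075 = 16.3433
coverage/day = strips * swath = 16.3433 * 312.5710 = 5108.4420 km
revisit = 40075 / 5108.4420 = 7.8449 days

7.8449 days


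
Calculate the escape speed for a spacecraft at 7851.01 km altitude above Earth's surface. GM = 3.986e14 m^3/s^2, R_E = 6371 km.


r = 6371.0 + 7851.01 = 14222.0100 km = 1.422201e+07 m
v_esc = sqrt(2*mu/r) = sqrt(2*3.986e14 / 1.422201e+07)
v_esc = 7486.9194 m/s = 7.4869 km/s

7.4869 km/s


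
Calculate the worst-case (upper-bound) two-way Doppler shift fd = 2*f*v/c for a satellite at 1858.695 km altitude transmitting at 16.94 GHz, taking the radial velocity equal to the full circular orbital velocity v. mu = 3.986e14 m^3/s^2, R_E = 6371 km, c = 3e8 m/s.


r = 8.229695e+06 m
v = sqrt(mu/r) = 6959.4798 m/s (worst-case radial velocity)
f = 16.94 GHz = 1.694e+10 Hz
fd = 2*f*v/c = 2*1.694e+10*6959.4798/3.0e+08
fd = 785957.2493 Hz

785957.2493 Hz


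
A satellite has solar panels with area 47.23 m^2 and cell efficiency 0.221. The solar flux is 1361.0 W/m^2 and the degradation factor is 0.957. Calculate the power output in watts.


P = area * eta * S * degradation
P = 47.23 * 0.221 * 1361.0 * 0.957
P = 13595.0335 W

13595.0335 W


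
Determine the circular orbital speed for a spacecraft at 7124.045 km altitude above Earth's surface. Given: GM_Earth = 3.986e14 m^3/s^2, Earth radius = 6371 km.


r = R_E + alt = 6371.0 + 7124.045 = 13495.0450 km = 1.3495045e+07 m
v = sqrt(mu/r) = sqrt(3.986e14 / 1.3495045e+07) = 5434.7739 m/s = 5.4348 km/s

5.4348 km/s


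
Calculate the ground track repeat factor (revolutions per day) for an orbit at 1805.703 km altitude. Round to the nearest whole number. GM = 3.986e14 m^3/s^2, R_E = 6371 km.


r = 8.176703e+06 m
T = 2*pi*sqrt(r^3/mu) = 7358.3181 s = 122.6386 min
revs/day = 1440 / 122.6386 = 11.7418
Rounded: 12 revolutions per day

12 revolutions per day


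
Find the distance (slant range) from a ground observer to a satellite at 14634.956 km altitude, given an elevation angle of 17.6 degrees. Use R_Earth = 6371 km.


h = 14634.956 km, el = 17.6 deg
d = -R_E*sin(el) + sqrt((R_E*sin(el))^2 + 2*R_E*h + h^2)
d = -6371.0000*sin(0.3071779) + sqrt((6371.0000*0.3023699)^2 + 2*6371.0000*14634.956 + 14634.956^2)
d = 18182.5934 km

18182.5934 km


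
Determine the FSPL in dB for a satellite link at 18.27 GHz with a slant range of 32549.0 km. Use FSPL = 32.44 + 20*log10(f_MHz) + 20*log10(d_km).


f = 18.27 GHz = 18270.0000 MHz
d = 32549.0 km
FSPL = 32.44 + 20*log10(18270.0000) + 20*log10(32549.0)
FSPL = 32.44 + 85.2348 + 90.2508
FSPL = 207.9255 dB

207.9255 dB


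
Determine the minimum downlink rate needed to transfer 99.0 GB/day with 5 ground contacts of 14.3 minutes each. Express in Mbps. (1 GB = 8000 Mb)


total contact time = 5 * 14.3 * 60 = 4290.0000 s
data = 99.0 GB = 792000.0000 Mb
rate = 792000.0000 / 4290.0000 = 184.6154 Mbps

184.6154 Mbps


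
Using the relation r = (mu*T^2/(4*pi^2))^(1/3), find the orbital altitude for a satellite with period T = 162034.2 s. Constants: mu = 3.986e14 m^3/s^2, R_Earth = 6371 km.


T = 162034.2 s
r = (mu*T^2/(4*pi^2))^(1/3) = (3.986e14 * 162034.2^2 / (4*pi^2))^(1/3)
r = 6.4238735e+07 m = 64238.7348 km
alt = r - R_E = 64238.7348 - 6371 = 57867.7348 km

57867.7348 km


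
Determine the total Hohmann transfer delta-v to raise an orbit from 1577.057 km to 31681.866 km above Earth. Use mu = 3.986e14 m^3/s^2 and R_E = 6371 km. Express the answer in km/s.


r1 = 7948.0570 km = 7.948057e+06 m
r2 = 38052.8660 km = 3.8052866e+07 m
dv1 = sqrt(mu/r1)*(sqrt(2*r2/(r1+r2)) - 1) = 2027.1401 m/s
dv2 = sqrt(mu/r2)*(1 - sqrt(2*r1/(r1+r2))) = 1333.9404 m/s
total dv = |dv1| + |dv2| = 2027.1401 + 1333.9404 = 3361.0804 m/s = 3.3611 km/s

3.3611 km/s


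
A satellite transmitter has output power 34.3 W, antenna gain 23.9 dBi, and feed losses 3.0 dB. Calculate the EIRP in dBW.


Pt = 34.3 W = 15.3529 dBW
EIRP = Pt_dBW + Gt - losses = 15.3529 + 23.9 - 3.0 = 36.2529 dBW

36.2529 dBW


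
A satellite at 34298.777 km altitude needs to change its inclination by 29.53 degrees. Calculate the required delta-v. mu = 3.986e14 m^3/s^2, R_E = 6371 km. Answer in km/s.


r = 40669.7770 km = 4.0669777e+07 m
V = sqrt(mu/r) = 3130.6373 m/s
di = 29.53 deg = 0.5153957 rad
dV = 2*V*sin(di/2) = 2*3130.6373*sin(0.2576979)
dV = 1595.7178 m/s = 1.5957 km/s

1.5957 km/s


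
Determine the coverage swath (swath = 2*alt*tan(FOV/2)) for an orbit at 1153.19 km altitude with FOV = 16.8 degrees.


FOV = 16.8 deg = 0.2932153 rad
swath = 2 * alt * tan(FOV/2) = 2 * 1153.19 * tan(0.1466077)
swath = 2 * 1153.19 * 0.1476672
swath = 340.5766 km

340.5766 km


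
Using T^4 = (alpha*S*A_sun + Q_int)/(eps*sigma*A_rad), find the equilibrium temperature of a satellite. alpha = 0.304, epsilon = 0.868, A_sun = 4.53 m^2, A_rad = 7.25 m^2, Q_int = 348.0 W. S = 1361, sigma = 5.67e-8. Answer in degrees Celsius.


Numerator = alpha*S*A_sun + Q_int = 0.304*1361*4.53 + 348.0 = 2222.2603 W
Denominator = eps*sigma*A_rad = 0.868*5.67e-8*7.25 = 3.568131e-07 W/K^4
T^4 = 6.2280794e+09 K^4
T = 280.9238 K = 7.7738 C

7.7738 degrees Celsius


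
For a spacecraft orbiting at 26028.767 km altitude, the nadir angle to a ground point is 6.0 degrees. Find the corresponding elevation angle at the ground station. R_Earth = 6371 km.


r = R_E + alt = 32399.7670 km
Law of sines in the satellite / Earth-center / ground-point triangle:
  sin(nadir)/R_E = sin(90 + el)/r  =>  cos(el) = (r/R_E)*sin(nadir)
cos(el) = (32399.7670 / 6371.0000) * sin(6.0 deg) = 0.5315803
el = arccos(0.5315803) = 57.8877 deg
(Earth-central angle = 90 - nadir - el = 26.1123 deg)

57.8877 degrees


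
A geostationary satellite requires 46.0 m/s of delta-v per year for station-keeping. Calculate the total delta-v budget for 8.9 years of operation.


dV = rate * years = 46.0 * 8.9
dV = 409.4000 m/s

409.4000 m/s


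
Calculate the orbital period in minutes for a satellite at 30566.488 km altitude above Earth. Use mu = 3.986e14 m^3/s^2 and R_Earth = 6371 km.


r = 36937.4880 km = 3.6937488e+07 m
T = 2*pi*sqrt(r^3/mu) = 2*pi*sqrt(5.0396697e+22 / 3.986e14)
T = 70650.0148 s = 1177.5002 min

1177.5002 minutes


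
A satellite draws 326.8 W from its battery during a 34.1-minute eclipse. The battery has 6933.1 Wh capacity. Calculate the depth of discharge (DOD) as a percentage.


E_used = P * t / 60 = 326.8 * 34.1 / 60 = 185.7313 Wh
DOD = E_used / E_total * 100 = 185.7313 / 6933.1 * 100
DOD = 2.6789 %

2.6789 %


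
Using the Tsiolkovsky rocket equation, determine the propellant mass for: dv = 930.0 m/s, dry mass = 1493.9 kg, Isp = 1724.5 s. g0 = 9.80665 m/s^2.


ve = Isp * g0 = 1724.5 * 9.80665 = 16911.567925 m/s
mass ratio = exp(dv/ve) = exp(930.0/16911.567925) = 1.05653210
m_prop = m_dry * (mr - 1) = 1493.9 * (1.05653210 - 1)
m_prop = 84.4533 kg

84.4533 kg


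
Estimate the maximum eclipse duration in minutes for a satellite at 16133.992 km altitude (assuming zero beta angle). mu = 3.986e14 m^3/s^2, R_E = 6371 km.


r = 22504.9920 km
T = 559.9874 min
Eclipse fraction = arcsin(R_E/r)/pi = arcsin(6371.0000/22504.9920)/pi
= arcsin(0.2830927)/pi = 0.09136043
Eclipse duration = 0.09136043 * 559.9874 = 51.1607 min

51.1607 minutes


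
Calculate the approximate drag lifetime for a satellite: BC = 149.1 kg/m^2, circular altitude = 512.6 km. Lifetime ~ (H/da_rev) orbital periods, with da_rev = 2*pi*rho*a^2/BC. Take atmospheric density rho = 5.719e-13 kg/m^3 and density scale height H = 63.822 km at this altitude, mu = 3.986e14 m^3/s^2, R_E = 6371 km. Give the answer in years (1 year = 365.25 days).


a = R_E + alt = 6883.6000 km = 6.8836e+06 m
da_rev = 2*pi*rho*a^2/BC = 2*pi*5.719e-13*(6.8836e+06)^2/149.1 = 1.141967 m per revolution
N = H/da_rev = 63822.0000 m / 1.141967 m = 55887.7771 revolutions
P = 2*pi*sqrt(a^3/mu) = 5683.7460 s
lifetime = N*P = 55887.7771 * 5683.7460 = 3.1765193e+08 s = 3676.5270 days
years = 3676.5270 / 365.25 = 10.0658 years

10.0658 years


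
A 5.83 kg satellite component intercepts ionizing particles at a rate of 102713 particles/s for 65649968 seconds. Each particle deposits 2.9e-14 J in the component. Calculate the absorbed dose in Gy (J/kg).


Total energy deposited = rate * time * E_per
  = 102713 * 65649968 * 2.9e-14 = 0.19555 J
Dose = E_total / mass = 0.19555 / 5.83
Dose = 0.03354203 Gy

0.0335 Gy


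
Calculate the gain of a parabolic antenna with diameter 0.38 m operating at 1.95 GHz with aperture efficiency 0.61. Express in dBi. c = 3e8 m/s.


lambda = c/f = 3e8 / 1.95e+09 = 0.1538462 m
G = eta*(pi*D/lambda)^2 = 0.61*(pi*0.38/0.1538462)^2
G = 36.7302 (linear)
G = 10*log10(36.7302) = 15.6502 dBi

15.6502 dBi


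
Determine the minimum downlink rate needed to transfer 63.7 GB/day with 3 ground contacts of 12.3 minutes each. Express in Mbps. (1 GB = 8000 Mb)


total contact time = 3 * 12.3 * 60 = 2214.0000 s
data = 63.7 GB = 509600.0000 Mb
rate = 509600.0000 / 2214.0000 = 230.1716 Mbps

230.1716 Mbps


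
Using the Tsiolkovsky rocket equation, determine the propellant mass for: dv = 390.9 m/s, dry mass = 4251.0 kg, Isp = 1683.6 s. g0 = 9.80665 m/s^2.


ve = Isp * g0 = 1683.6 * 9.80665 = 16510.475940 m/s
mass ratio = exp(dv/ve) = exp(390.9/16510.475940) = 1.02395838
m_prop = m_dry * (mr - 1) = 4251.0 * (1.02395838 - 1)
m_prop = 101.8471 kg

101.8471 kg


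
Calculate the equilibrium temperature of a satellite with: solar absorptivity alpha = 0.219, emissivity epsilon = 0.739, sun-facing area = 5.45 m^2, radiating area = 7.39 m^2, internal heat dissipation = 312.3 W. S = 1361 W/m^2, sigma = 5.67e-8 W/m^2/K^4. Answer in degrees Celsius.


Numerator = alpha*S*A_sun + Q_int = 0.219*1361*5.45 + 312.3 = 1936.7216 W
Denominator = eps*sigma*A_rad = 0.739*5.67e-8*7.39 = 3.0965061e-07 W/K^4
T^4 = 6.2545382e+09 K^4
T = 281.2217 K = 8.0717 C

8.0717 degrees Celsius


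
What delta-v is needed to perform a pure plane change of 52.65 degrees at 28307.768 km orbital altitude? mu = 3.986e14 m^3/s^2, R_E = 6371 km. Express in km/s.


r = 34678.7680 km = 3.4678768e+07 m
V = sqrt(mu/r) = 3390.2898 m/s
di = 52.65 deg = 0.9189159 rad
dV = 2*V*sin(di/2) = 2*3390.2898*sin(0.4594579)
dV = 3006.9315 m/s = 3.0069 km/s

3.0069 km/s


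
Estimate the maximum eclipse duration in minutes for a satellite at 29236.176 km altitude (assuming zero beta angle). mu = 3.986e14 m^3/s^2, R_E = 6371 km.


r = 35607.1760 km
T = 1114.4646 min
Eclipse fraction = arcsin(R_E/r)/pi = arcsin(6371.0000/35607.1760)/pi
= arcsin(0.1789246)/pi = 0.05726182
Eclipse duration = 0.05726182 * 1114.4646 = 63.8163 min

63.8163 minutes


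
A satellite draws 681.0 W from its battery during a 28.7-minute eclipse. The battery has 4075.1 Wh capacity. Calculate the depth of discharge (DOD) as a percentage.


E_used = P * t / 60 = 681.0 * 28.7 / 60 = 325.7450 Wh
DOD = E_used / E_total * 100 = 325.7450 / 4075.1 * 100
DOD = 7.9935 %

7.9935 %


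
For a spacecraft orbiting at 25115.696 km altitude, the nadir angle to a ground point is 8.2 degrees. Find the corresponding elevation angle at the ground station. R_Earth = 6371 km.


r = R_E + alt = 31486.6960 km
Law of sines in the satellite / Earth-center / ground-point triangle:
  sin(nadir)/R_E = sin(90 + el)/r  =>  cos(el) = (r/R_E)*sin(nadir)
cos(el) = (31486.6960 / 6371.0000) * sin(8.2 deg) = 0.7048994
el = arccos(0.7048994) = 45.1786 deg
(Earth-central angle = 90 - nadir - el = 36.6214 deg)

45.1786 degrees


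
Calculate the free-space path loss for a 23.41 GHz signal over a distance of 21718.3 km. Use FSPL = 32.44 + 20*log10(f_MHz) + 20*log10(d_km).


f = 23.41 GHz = 23410.0000 MHz
d = 21718.3 km
FSPL = 32.44 + 20*log10(23410.0000) + 20*log10(21718.3)
FSPL = 32.44 + 87.3880 + 86.7365
FSPL = 206.5645 dB

206.5645 dB


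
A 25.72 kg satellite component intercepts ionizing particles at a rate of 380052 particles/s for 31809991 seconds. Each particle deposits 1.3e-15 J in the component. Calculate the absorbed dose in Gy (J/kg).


Total energy deposited = rate * time * E_per
  = 380052 * 31809991 * 1.3e-15 = 0.01571629 J
Dose = E_total / mass = 0.01571629 / 25.72
Dose = 6.1105311e-04 Gy

6.1105e-04 Gy


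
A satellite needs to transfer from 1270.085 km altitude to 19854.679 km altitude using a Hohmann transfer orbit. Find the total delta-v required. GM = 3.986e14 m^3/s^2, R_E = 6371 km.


r1 = 7641.0850 km = 7.641085e+06 m
r2 = 26225.6790 km = 2.6225679e+07 m
dv1 = sqrt(mu/r1)*(sqrt(2*r2/(r1+r2)) - 1) = 1765.8458 m/s
dv2 = sqrt(mu/r2)*(1 - sqrt(2*r1/(r1+r2))) = 1279.7176 m/s
total dv = |dv1| + |dv2| = 1765.8458 + 1279.7176 = 3045.5634 m/s = 3.0456 km/s

3.0456 km/s


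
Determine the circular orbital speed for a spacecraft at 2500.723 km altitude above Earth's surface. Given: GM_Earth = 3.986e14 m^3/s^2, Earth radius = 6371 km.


r = R_E + alt = 6371.0 + 2500.723 = 8871.7230 km = 8.871723e+06 m
v = sqrt(mu/r) = sqrt(3.986e14 / 8.871723e+06) = 6702.9296 m/s = 6.7029 km/s

6.7029 km/s


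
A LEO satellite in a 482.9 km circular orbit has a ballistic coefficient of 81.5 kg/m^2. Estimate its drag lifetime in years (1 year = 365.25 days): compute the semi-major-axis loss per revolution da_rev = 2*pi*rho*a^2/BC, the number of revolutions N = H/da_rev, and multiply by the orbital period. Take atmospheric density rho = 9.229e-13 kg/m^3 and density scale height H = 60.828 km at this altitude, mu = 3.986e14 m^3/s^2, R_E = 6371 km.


a = R_E + alt = 6853.9000 km = 6.8539e+06 m
da_rev = 2*pi*rho*a^2/BC = 2*pi*9.229e-13*(6.8539e+06)^2/81.5 = 3.342354 m per revolution
N = H/da_rev = 60828.0000 m / 3.342354 m = 18199.1500 revolutions
P = 2*pi*sqrt(a^3/mu) = 5647.0010 s
lifetime = N*P = 18199.1500 * 5647.0010 = 1.0277062e+08 s = 1189.4748 days
years = 1189.4748 / 365.25 = 3.2566 years

3.2566 years


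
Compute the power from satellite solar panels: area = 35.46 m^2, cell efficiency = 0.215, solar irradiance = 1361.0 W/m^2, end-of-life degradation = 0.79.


P = area * eta * S * degradation
P = 35.46 * 0.215 * 1361.0 * 0.79
P = 8197.1410 W

8197.1410 W


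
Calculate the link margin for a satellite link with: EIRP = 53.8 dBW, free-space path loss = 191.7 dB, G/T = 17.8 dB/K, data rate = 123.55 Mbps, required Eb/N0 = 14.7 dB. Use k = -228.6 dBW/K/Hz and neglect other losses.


C/N0 = EIRP - FSPL + G/T - k = 53.8 - 191.7 + 17.8 - (-228.6)
C/N0 = 108.5000 dB-Hz
R_b = 123.55 Mbps = 1.2355e+08 bps -> 10*log10(R_b) = 80.9184 dB-Hz
Eb/N0 = C/N0 - 10*log10(R_b) = 108.5000 - 80.9184 = 27.5816 dB
Margin = Eb/N0 - Eb/N0_req = 27.5816 - 14.7 = 12.8816 dB (link closes)

12.8816 dB


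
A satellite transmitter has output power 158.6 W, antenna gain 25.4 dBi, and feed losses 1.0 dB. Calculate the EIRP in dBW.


Pt = 158.6 W = 22.0030 dBW
EIRP = Pt_dBW + Gt - losses = 22.0030 + 25.4 - 1.0 = 46.4030 dBW

46.4030 dBW


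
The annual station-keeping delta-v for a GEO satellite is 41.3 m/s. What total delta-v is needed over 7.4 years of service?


dV = rate * years = 41.3 * 7.4
dV = 305.6200 m/s

305.6200 m/s


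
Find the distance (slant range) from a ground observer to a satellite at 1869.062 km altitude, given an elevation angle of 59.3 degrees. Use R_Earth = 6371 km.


h = 1869.062 km, el = 59.3 deg
d = -R_E*sin(el) + sqrt((R_E*sin(el))^2 + 2*R_E*h + h^2)
d = -6371.0000*sin(1.0350) + sqrt((6371.0000*0.8598523)^2 + 2*6371.0000*1869.062 + 1869.062^2)
d = 2092.7970 km

2092.7970 km


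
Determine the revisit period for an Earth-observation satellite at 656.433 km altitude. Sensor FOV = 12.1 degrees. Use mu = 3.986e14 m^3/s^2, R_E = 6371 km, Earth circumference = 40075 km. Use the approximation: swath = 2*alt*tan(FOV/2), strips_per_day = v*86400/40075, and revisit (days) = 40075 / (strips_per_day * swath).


swath = 2*656.433*tan(0.1055924) = 139.1462 km
v = sqrt(mu/r) = 7531.3059 m/s = 7.5313 km/s
strips/day = v*86400/40075 = 7.5313*86400/40075 = 16.2372
coverage/day = strips * swath = 16.2372 * 139.1462 = 2259.3419 km
revisit = 40075 / 2259.3419 = 17.7375 days

17.7375 days


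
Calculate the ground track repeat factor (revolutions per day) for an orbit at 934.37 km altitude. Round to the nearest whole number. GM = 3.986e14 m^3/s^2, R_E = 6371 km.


r = 7.30537e+06 m
T = 2*pi*sqrt(r^3/mu) = 6214.0472 s = 103.5675 min
revs/day = 1440 / 103.5675 = 13.9040
Rounded: 14 revolutions per day

14 revolutions per day


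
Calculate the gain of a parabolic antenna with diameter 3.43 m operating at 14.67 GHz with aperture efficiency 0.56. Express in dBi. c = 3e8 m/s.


lambda = c/f = 3e8 / 1.467e+10 = 0.0204499 m
G = eta*(pi*D/lambda)^2 = 0.56*(pi*3.43/0.0204499)^2
G = 155486.8734 (linear)
G = 10*log10(155486.8734) = 51.9169 dBi

51.9169 dBi


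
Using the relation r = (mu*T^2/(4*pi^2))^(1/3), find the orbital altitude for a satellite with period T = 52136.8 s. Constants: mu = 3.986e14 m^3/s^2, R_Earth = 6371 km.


T = 52136.8 s
r = (mu*T^2/(4*pi^2))^(1/3) = (3.986e14 * 52136.8^2 / (4*pi^2))^(1/3)
r = 3.0163989e+07 m = 30163.9885 km
alt = r - R_E = 30163.9885 - 6371 = 23792.9885 km

23792.9885 km


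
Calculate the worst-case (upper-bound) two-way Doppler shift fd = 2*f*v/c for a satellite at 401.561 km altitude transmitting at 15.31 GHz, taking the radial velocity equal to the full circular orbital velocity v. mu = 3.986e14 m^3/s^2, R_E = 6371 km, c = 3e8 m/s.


r = 6.772561e+06 m
v = sqrt(mu/r) = 7671.7101 m/s (worst-case radial velocity)
f = 15.31 GHz = 1.531e+10 Hz
fd = 2*f*v/c = 2*1.531e+10*7671.7101/3.0e+08
fd = 783025.8797 Hz

783025.8797 Hz


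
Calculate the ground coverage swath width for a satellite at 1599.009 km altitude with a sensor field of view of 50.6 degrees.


FOV = 50.6 deg = 0.8831366 rad
swath = 2 * alt * tan(FOV/2) = 2 * 1599.009 * tan(0.4415683)
swath = 2 * 1599.009 * 0.4726978
swath = 1511.6962 km

1511.6962 km


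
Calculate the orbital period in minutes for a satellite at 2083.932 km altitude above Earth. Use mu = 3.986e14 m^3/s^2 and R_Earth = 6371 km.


r = 8454.9320 km = 8.454932e+06 m
T = 2*pi*sqrt(r^3/mu) = 2*pi*sqrt(6.0440821e+20 / 3.986e14)
T = 7737.0677 s = 128.9511 min

128.9511 minutes


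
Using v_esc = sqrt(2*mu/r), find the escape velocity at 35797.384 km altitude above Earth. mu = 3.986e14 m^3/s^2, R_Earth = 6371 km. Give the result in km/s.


r = 6371.0 + 35797.384 = 42168.3840 km = 4.2168384e+07 m
v_esc = sqrt(2*mu/r) = sqrt(2*3.986e14 / 4.2168384e+07)
v_esc = 4348.0063 m/s = 4.3480 km/s

4.3480 km/s


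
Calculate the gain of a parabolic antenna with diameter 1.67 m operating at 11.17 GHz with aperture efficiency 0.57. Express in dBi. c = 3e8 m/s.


lambda = c/f = 3e8 / 1.117e+10 = 0.02685765 m
G = eta*(pi*D/lambda)^2 = 0.57*(pi*1.67/0.02685765)^2
G = 21750.6069 (linear)
G = 10*log10(21750.6069) = 43.3747 dBi

43.3747 dBi


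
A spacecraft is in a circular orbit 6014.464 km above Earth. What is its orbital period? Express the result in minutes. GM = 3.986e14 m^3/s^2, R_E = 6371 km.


r = 12385.4640 km = 1.2385464e+07 m
T = 2*pi*sqrt(r^3/mu) = 2*pi*sqrt(1.8999267e+21 / 3.986e14)
T = 13717.6476 s = 228.6275 min

228.6275 minutes


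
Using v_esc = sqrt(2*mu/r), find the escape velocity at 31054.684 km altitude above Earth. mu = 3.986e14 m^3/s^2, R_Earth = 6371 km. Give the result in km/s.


r = 6371.0 + 31054.684 = 37425.6840 km = 3.7425684e+07 m
v_esc = sqrt(2*mu/r) = sqrt(2*3.986e14 / 3.7425684e+07)
v_esc = 4615.2876 m/s = 4.6153 km/s

4.6153 km/s


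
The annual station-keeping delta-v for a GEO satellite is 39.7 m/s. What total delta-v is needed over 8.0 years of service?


dV = rate * years = 39.7 * 8.0
dV = 317.6000 m/s

317.6000 m/s


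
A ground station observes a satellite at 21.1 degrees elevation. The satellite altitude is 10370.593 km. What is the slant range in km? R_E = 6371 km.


h = 10370.593 km, el = 21.1 deg
d = -R_E*sin(el) + sqrt((R_E*sin(el))^2 + 2*R_E*h + h^2)
d = -6371.0000*sin(0.3682645) + sqrt((6371.0000*0.3599968)^2 + 2*6371.0000*10370.593 + 10370.593^2)
d = 13357.3906 km

13357.3906 km


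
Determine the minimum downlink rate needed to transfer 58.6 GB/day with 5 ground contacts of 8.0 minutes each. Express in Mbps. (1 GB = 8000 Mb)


total contact time = 5 * 8.0 * 60 = 2400.0000 s
data = 58.6 GB = 468800.0000 Mb
rate = 468800.0000 / 2400.0000 = 195.3333 Mbps

195.3333 Mbps


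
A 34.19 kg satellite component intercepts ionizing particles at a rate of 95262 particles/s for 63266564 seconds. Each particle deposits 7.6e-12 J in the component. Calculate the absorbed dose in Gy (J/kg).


Total energy deposited = rate * time * E_per
  = 95262 * 63266564 * 7.6e-12 = 45.8044 J
Dose = E_total / mass = 45.8044 / 34.19
Dose = 1.3397 Gy

1.3397 Gy


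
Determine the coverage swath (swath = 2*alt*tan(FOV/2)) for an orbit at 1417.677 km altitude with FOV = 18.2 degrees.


FOV = 18.2 deg = 0.3176499 rad
swath = 2 * alt * tan(FOV/2) = 2 * 1417.677 * tan(0.158825)
swath = 2 * 1417.677 * 0.160174
swath = 454.1501 km

454.1501 km


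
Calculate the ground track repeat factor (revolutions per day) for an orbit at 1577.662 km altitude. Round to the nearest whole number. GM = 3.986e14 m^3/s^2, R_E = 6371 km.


r = 7.948662e+06 m
T = 2*pi*sqrt(r^3/mu) = 7052.6489 s = 117.5441 min
revs/day = 1440 / 117.5441 = 12.2507
Rounded: 12 revolutions per day

12 revolutions per day


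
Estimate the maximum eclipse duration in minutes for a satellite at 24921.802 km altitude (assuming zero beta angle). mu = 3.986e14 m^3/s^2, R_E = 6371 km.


r = 31292.8020 km
T = 918.1775 min
Eclipse fraction = arcsin(R_E/r)/pi = arcsin(6371.0000/31292.8020)/pi
= arcsin(0.2035931)/pi = 0.06526198
Eclipse duration = 0.06526198 * 918.1775 = 59.9221 min

59.9221 minutes


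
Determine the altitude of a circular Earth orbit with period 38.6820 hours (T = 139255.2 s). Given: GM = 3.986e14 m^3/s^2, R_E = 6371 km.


T = 139255.2 s
r = (mu*T^2/(4*pi^2))^(1/3) = (3.986e14 * 139255.2^2 / (4*pi^2))^(1/3)
r = 5.8067545e+07 m = 58067.5452 km
alt = r - R_E = 58067.5452 - 6371 = 51696.5452 km

51696.5452 km


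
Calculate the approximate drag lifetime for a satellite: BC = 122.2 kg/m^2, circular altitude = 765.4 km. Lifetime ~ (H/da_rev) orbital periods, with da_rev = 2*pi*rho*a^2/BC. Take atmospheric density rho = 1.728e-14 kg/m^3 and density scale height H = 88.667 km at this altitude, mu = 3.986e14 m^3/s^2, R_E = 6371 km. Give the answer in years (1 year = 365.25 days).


a = R_E + alt = 7136.4000 km = 7.1364e+06 m
da_rev = 2*pi*rho*a^2/BC = 2*pi*1.728e-14*(7.1364e+06)^2/122.2 = 0.0452491859 m per revolution
N = H/da_rev = 88667.0000 m / 0.0452491859 m = 1.959527e+06 revolutions
P = 2*pi*sqrt(a^3/mu) = 5999.7064 s
lifetime = N*P = 1.959527e+06 * 5999.7064 = 1.1756586e+10 s = 136071.6028 days
years = 136071.6028 / 365.25 = 372.5437 years

372.5437 years


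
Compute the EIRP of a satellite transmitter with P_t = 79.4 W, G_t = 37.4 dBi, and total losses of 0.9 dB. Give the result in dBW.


Pt = 79.4 W = 18.9982 dBW
EIRP = Pt_dBW + Gt - losses = 18.9982 + 37.4 - 0.9 = 55.4982 dBW

55.4982 dBW


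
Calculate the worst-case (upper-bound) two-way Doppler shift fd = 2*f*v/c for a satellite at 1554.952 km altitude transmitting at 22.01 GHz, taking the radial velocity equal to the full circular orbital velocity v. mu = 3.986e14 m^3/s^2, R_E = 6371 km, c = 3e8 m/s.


r = 7.925952e+06 m
v = sqrt(mu/r) = 7091.5787 m/s (worst-case radial velocity)
f = 22.01 GHz = 2.201e+10 Hz
fd = 2*f*v/c = 2*2.201e+10*7091.5787/3.0e+08
fd = 1.040571e+06 Hz

1.0406e+06 Hz


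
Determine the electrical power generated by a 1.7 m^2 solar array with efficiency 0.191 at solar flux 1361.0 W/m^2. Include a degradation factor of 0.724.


P = area * eta * S * degradation
P = 1.7 * 0.191 * 1361.0 * 0.724
P = 319.9477 W

319.9477 W


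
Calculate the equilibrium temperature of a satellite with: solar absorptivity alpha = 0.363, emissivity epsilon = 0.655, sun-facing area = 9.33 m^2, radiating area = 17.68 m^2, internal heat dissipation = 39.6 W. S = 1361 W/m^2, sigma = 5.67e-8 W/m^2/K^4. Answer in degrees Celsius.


Numerator = alpha*S*A_sun + Q_int = 0.363*1361*9.33 + 39.6 = 4649.0212 W
Denominator = eps*sigma*A_rad = 0.655*5.67e-8*17.68 = 6.5660868e-07 W/K^4
T^4 = 7.0803529e+09 K^4
T = 290.0773 K = 16.9273 C

16.9273 degrees Celsius
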